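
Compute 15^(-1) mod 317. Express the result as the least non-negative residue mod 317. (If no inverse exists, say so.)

Apply the Euclidean algorithm to 317 and 15:
317 = 21×15 + 2
15 = 7×2 + 1
2 = 2×1 + 0
gcd = 1, so the inverse exists. Back-substitute:
1 = 15 − 7·2
1 = −7·317 + 148·15
So 15·148 ≡ 1 (mod 317).

148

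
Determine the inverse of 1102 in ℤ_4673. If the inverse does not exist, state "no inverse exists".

3227

Run Euclid on (4673, 1102):
4673 = 4×1102 + 265
1102 = 4×265 + 42
265 = 6×42 + 13
42 = 3×13 + 3
13 = 4×3 + 1
3 = 3×1 + 0
gcd = 1, so the inverse exists. Back-substitute:
1 = 13 − 4·3
1 = −4·42 + 13·13
1 = 13·265 − 82·42
1 = −82·1102 + 341·265
1 = 341·4673 − 1446·1102
So 1102·(-1446) ≡ 1 (mod 4673), and -1446 ≡ 3227 (mod 4673).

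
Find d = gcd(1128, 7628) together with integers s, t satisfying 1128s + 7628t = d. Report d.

4

Repeated division:
7628 = 6*1128 + 860
1128 = 1*860 + 268
860 = 3*268 + 56
268 = 4*56 + 44
56 = 1*44 + 12
44 = 3*12 + 8
12 = 1*8 + 4
8 = 2*4 + 0
gcd(1128, 7628) = 4.
Express as a combination:
4 = 12 − 8
4 = −44 + 4·12
4 = 4·56 − 5·44
4 = −5·268 + 24·56
4 = 24·860 − 77·268
4 = −77·1128 + 101·860
4 = 101·7628 − 683·1128
So 4 = (101)·7628 + (-683)·1128.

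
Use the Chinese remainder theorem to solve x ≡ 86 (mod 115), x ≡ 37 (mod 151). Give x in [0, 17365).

14231

Write x = 86 + 115·k. Then 115·k ≡ 37 − 86 ≡ 102 (mod 151).
Need 115⁻¹ mod 151. Extended Euclid on (151, 115):
151 = 1*115 + 36
115 = 3*36 + 7
36 = 5*7 + 1
7 = 7*1 + 0
Back-substitute:
1 = 36 − 5·7
1 = −5·115 + 16·36
1 = 16·151 − 21·115
115⁻¹ ≡ 130 (mod 151), so k ≡ 130·102 ≡ 123 (mod 151).
x = 86 + 115·123 = 14231.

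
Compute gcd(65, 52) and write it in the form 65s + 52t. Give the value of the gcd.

13

Euclidean algorithm:
65 = 1·52 + 13
52 = 4·13 + 0
gcd(65, 52) = 13.
Working backward:
13 = 65 − 52
So 13 = (1)·65 + (-1)·52.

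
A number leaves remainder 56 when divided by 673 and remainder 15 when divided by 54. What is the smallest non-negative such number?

Write x = 56 + 673·k. Then 673·k ≡ 15 − 56 ≡ 13 (mod 54).
Need 673⁻¹ mod 54. Extended Euclid on (54, 25):
54 = 2·25 + 4
25 = 6·4 + 1
4 = 4·1 + 0
Back-substitute:
1 = 25 − 6·4
1 = −6·54 + 13·25
673⁻¹ ≡ 13 (mod 54), so k ≡ 13·13 ≡ 7 (mod 54).
x = 56 + 673·7 = 4767.

4767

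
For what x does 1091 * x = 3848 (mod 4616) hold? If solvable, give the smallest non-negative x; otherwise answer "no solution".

First find gcd(1091, 4616):
4616 = 4·1091 + 252
1091 = 4·252 + 83
252 = 3·83 + 3
83 = 27·3 + 2
3 = 1·2 + 1
2 = 2·1 + 0
gcd = 1, so a unique solution mod 4616 exists.
Back-substitute for the Bézout coefficients:
1 = 3 − 2
1 = −83 + 28·3
1 = 28·252 − 85·83
1 = −85·1091 + 368·252
1 = 368·4616 − 1557·1091
So 1091·(-1557) ≡ 1 (mod 4616), giving 1091⁻¹ ≡ 3059.
x ≡ 1091⁻¹·3848 ≡ 3059·3848 ≡ 232 (mod 4616).

232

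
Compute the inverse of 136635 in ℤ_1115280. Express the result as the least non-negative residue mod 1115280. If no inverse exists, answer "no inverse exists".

no inverse exists

Euclidean algorithm on 1115280, 136635:
1115280 = 8×136635 + 22200
136635 = 6×22200 + 3435
22200 = 6×3435 + 1590
3435 = 2×1590 + 255
1590 = 6×255 + 60
255 = 4×60 + 15
60 = 4×15 + 0
gcd(136635, 1115280) = 15 ≠ 1, so 136635 has no multiplicative inverse modulo 1115280.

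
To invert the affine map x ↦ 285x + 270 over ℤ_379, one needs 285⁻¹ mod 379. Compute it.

Extended Euclidean algorithm:
379 = 1×285 + 94
285 = 3×94 + 3
94 = 31×3 + 1
3 = 3×1 + 0
Since gcd(285, 379) = 1, back-substitute to write 1 as a combination:
1 = 94 − 31·3
1 = −31·285 + 94·94
1 = 94·379 − 125·285
Hence 285⁻¹ ≡ -125 ≡ 254 (mod 379).

254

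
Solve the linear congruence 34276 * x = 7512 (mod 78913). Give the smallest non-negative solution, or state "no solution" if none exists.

28438

First find gcd(34276, 78913):
78913 = 2×34276 + 10361
34276 = 3×10361 + 3193
10361 = 3×3193 + 782
3193 = 4×782 + 65
782 = 12×65 + 2
65 = 32×2 + 1
2 = 2×1 + 0
gcd = 1, so a unique solution mod 78913 exists.
Back-substitute for the Bézout coefficients:
1 = 65 − 32·2
1 = −32·782 + 385·65
1 = 385·3193 − 1572·782
1 = −1572·10361 + 5101·3193
1 = 5101·34276 − 16875·10361
1 = −16875·78913 + 38851·34276
So 34276·(38851) ≡ 1 (mod 78913), giving 34276⁻¹ ≡ 38851.
x ≡ 34276⁻¹·7512 ≡ 38851·7512 ≡ 28438 (mod 78913).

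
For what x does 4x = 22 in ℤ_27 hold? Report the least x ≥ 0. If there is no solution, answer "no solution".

19

First find gcd(4, 27):
27 = 6*4 + 3
4 = 1*3 + 1
3 = 3*1 + 0
gcd = 1, so a unique solution mod 27 exists.
Back-substitute for the Bézout coefficients:
1 = 4 − 3
1 = −27 + 7·4
So 4·(7) ≡ 1 (mod 27), giving 4⁻¹ ≡ 7.
x ≡ 4⁻¹·22 ≡ 7·22 ≡ 19 (mod 27).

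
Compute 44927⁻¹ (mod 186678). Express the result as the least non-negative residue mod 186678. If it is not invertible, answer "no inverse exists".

103463

gcd(186678, 44927) by repeated division:
186678 = 4×44927 + 6970
44927 = 6×6970 + 3107
6970 = 2×3107 + 756
3107 = 4×756 + 83
756 = 9×83 + 9
83 = 9×9 + 2
9 = 4×2 + 1
2 = 2×1 + 0
Since gcd(44927, 186678) = 1, back-substitute to write 1 as a combination:
1 = 9 − 4·2
1 = −4·83 + 37·9
1 = 37·756 − 337·83
1 = −337·3107 + 1385·756
1 = 1385·6970 − 3107·3107
1 = −3107·44927 + 20027·6970
1 = 20027·186678 − 83215·44927
So 44927·(-83215) ≡ 1 (mod 186678), and -83215 ≡ 103463 (mod 186678).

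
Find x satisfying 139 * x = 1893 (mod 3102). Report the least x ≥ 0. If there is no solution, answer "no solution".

First find gcd(139, 3102):
3102 = 22*139 + 44
139 = 3*44 + 7
44 = 6*7 + 2
7 = 3*2 + 1
2 = 2*1 + 0
gcd = 1, so a unique solution mod 3102 exists.
Back-substitute for the Bézout coefficients:
1 = 7 − 3·2
1 = −3·44 + 19·7
1 = 19·139 − 60·44
1 = −60·3102 + 1339·139
So 139·(1339) ≡ 1 (mod 3102), giving 139⁻¹ ≡ 1339.
x ≡ 139⁻¹·1893 ≡ 1339·1893 ≡ 393 (mod 3102).

393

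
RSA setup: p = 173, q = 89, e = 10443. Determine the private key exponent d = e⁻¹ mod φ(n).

φ(n) = (p−1)(q−1) = 172·88 = 15136.
Need d with 10443·d ≡ 1 (mod 15136). Apply the extended Euclidean algorithm:
15136 = 1×10443 + 4693
10443 = 2×4693 + 1057
4693 = 4×1057 + 465
1057 = 2×465 + 127
465 = 3×127 + 84
127 = 1×84 + 43
84 = 1×43 + 41
43 = 1×41 + 2
41 = 20×2 + 1
2 = 2×1 + 0
Back-substitute:
1 = 41 − 20·2
1 = −20·43 + 21·41
1 = 21·84 − 41·43
1 = −41·127 + 62·84
1 = 62·465 − 227·127
1 = −227·1057 + 516·465
1 = 516·4693 − 2291·1057
1 = −2291·10443 + 5098·4693
1 = 5098·15136 − 7389·10443
So 10443·(-7389) ≡ 1 (mod 15136), hence d ≡ -7389 ≡ 7747 (mod 15136).

7747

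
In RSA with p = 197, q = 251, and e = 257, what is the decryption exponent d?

φ(n) = (p−1)(q−1) = 196·250 = 49000.
Need d with 257·d ≡ 1 (mod 49000). Apply the extended Euclidean algorithm:
49000 = 190×257 + 170
257 = 1×170 + 87
170 = 1×87 + 83
87 = 1×83 + 4
83 = 20×4 + 3
4 = 1×3 + 1
3 = 3×1 + 0
Back-substitute:
1 = 4 − 3
1 = −83 + 21·4
1 = 21·87 − 22·83
1 = −22·170 + 43·87
1 = 43·257 − 65·170
1 = −65·49000 + 12393·257
So 257·12393 ≡ 1 (mod 49000), hence d = 12393.

12393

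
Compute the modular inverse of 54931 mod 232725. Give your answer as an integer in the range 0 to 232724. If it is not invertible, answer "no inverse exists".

216346

Extended Euclidean algorithm:
232725 = 4*54931 + 13001
54931 = 4*13001 + 2927
13001 = 4*2927 + 1293
2927 = 2*1293 + 341
1293 = 3*341 + 270
341 = 1*270 + 71
270 = 3*71 + 57
71 = 1*57 + 14
57 = 4*14 + 1
14 = 14*1 + 0
The gcd is 1. Working backward:
1 = 57 − 4·14
1 = −4·71 + 5·57
1 = 5·270 − 19·71
1 = −19·341 + 24·270
1 = 24·1293 − 91·341
1 = −91·2927 + 206·1293
1 = 206·13001 − 915·2927
1 = −915·54931 + 3866·13001
1 = 3866·232725 − 16379·54931
So 54931·(-16379) ≡ 1 (mod 232725), and -16379 ≡ 216346 (mod 232725).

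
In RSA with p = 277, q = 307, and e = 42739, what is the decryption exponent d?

37435

φ(n) = (p−1)(q−1) = 276·306 = 84456.
Need d with 42739·d ≡ 1 (mod 84456). Apply the extended Euclidean algorithm:
84456 = 1*42739 + 41717
42739 = 1*41717 + 1022
41717 = 40*1022 + 837
1022 = 1*837 + 185
837 = 4*185 + 97
185 = 1*97 + 88
97 = 1*88 + 9
88 = 9*9 + 7
9 = 1*7 + 2
7 = 3*2 + 1
2 = 2*1 + 0
Back-substitute:
1 = 7 − 3·2
1 = −3·9 + 4·7
1 = 4·88 − 39·9
1 = −39·97 + 43·88
1 = 43·185 − 82·97
1 = −82·837 + 371·185
1 = 371·1022 − 453·837
1 = −453·41717 + 18491·1022
1 = 18491·42739 − 18944·41717
1 = −18944·84456 + 37435·42739
So 42739·37435 ≡ 1 (mod 84456), hence d = 37435.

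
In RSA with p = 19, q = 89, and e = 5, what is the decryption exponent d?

φ(n) = (p−1)(q−1) = 18·88 = 1584.
Need d with 5·d ≡ 1 (mod 1584). Apply the extended Euclidean algorithm:
1584 = 316×5 + 4
5 = 1×4 + 1
4 = 4×1 + 0
Back-substitute:
1 = 5 − 4
1 = −1584 + 317·5
So 5·317 ≡ 1 (mod 1584), hence d = 317.

317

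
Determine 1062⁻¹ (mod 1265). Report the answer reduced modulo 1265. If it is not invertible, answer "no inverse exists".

673

Apply the Euclidean algorithm to 1265 and 1062:
1265 = 1·1062 + 203
1062 = 5·203 + 47
203 = 4·47 + 15
47 = 3·15 + 2
15 = 7·2 + 1
2 = 2·1 + 0
gcd = 1, so the inverse exists. Back-substitute:
1 = 15 − 7·2
1 = −7·47 + 22·15
1 = 22·203 − 95·47
1 = −95·1062 + 497·203
1 = 497·1265 − 592·1062
Thus 1062·(-592) ≡ 1 (mod 1265); reducing, -592 mod 1265 = 673.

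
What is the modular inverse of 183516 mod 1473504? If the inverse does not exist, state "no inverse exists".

Compute gcd(183516, 1473504):
1473504 = 8·183516 + 5376
183516 = 34·5376 + 732
5376 = 7·732 + 252
732 = 2·252 + 228
252 = 1·228 + 24
228 = 9·24 + 12
24 = 2·12 + 0
Since gcd = 12 > 1, 183516 is not a unit mod 1473504.

no inverse exists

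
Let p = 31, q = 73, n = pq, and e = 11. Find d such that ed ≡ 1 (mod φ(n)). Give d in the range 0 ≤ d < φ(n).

φ(n) = (p−1)(q−1) = 30·72 = 2160.
Need d with 11·d ≡ 1 (mod 2160). Apply the extended Euclidean algorithm:
2160 = 196×11 + 4
11 = 2×4 + 3
4 = 1×3 + 1
3 = 3×1 + 0
Back-substitute:
1 = 4 − 3
1 = −11 + 3·4
1 = 3·2160 − 589·11
So 11·(-589) ≡ 1 (mod 2160), hence d ≡ -589 ≡ 1571 (mod 2160).

1571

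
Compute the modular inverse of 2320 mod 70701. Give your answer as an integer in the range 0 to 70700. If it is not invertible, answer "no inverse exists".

1798

Extended Euclidean algorithm:
70701 = 30×2320 + 1101
2320 = 2×1101 + 118
1101 = 9×118 + 39
118 = 3×39 + 1
39 = 39×1 + 0
gcd = 1, so the inverse exists. Back-substitute:
1 = 118 − 3·39
1 = −3·1101 + 28·118
1 = 28·2320 − 59·1101
1 = −59·70701 + 1798·2320
So 2320·1798 ≡ 1 (mod 70701).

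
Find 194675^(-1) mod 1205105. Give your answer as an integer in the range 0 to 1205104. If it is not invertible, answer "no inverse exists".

no inverse exists

Euclidean algorithm on 1205105, 194675:
1205105 = 6*194675 + 37055
194675 = 5*37055 + 9400
37055 = 3*9400 + 8855
9400 = 1*8855 + 545
8855 = 16*545 + 135
545 = 4*135 + 5
135 = 27*5 + 0
gcd(194675, 1205105) = 5 ≠ 1, so 194675 has no multiplicative inverse modulo 1205105.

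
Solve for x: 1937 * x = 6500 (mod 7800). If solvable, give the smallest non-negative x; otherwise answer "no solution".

100

First find gcd(1937, 7800):
7800 = 4*1937 + 52
1937 = 37*52 + 13
52 = 4*13 + 0
gcd = 13 and 13 | 6500, so solutions exist. Divide through by 13: 149x ≡ 500 (mod 600).
Now find 149⁻¹ mod 600:
600 = 4·149 + 4
149 = 37·4 + 1
4 = 4·1 + 0
Back-substitute:
1 = 149 − 37·4
1 = −37·600 + 149·149
So 149⁻¹ ≡ 149 (mod 600).
Then x ≡ 149·500 ≡ 100 (mod 600); the smallest non-negative solution is x = 100.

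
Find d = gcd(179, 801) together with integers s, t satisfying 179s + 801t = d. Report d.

Repeated division:
801 = 4·179 + 85
179 = 2·85 + 9
85 = 9·9 + 4
9 = 2·4 + 1
4 = 4·1 + 0
gcd(179, 801) = 1.
Back-substituting:
1 = 9 − 2·4
1 = −2·85 + 19·9
1 = 19·179 − 40·85
1 = −40·801 + 179·179
So 1 = (-40)·801 + (179)·179.

1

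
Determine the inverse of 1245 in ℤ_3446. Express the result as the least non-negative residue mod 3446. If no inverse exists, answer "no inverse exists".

3291

Run Euclid on (3446, 1245):
3446 = 2·1245 + 956
1245 = 1·956 + 289
956 = 3·289 + 89
289 = 3·89 + 22
89 = 4·22 + 1
22 = 22·1 + 0
Since gcd(1245, 3446) = 1, back-substitute to write 1 as a combination:
1 = 89 − 4·22
1 = −4·289 + 13·89
1 = 13·956 − 43·289
1 = −43·1245 + 56·956
1 = 56·3446 − 155·1245
Hence 1245⁻¹ ≡ -155 ≡ 3291 (mod 3446).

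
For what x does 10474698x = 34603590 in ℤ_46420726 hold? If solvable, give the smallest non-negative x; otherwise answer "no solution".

First find gcd(10474698, 46420726):
46420726 = 4·10474698 + 4521934
10474698 = 2·4521934 + 1430830
4521934 = 3·1430830 + 229444
1430830 = 6·229444 + 54166
229444 = 4·54166 + 12780
54166 = 4·12780 + 3046
12780 = 4·3046 + 596
3046 = 5·596 + 66
596 = 9·66 + 2
66 = 33·2 + 0
gcd = 2 and 2 | 34603590, so solutions exist. Divide through by 2: 5237349x ≡ 17301795 (mod 23210363).
Now find 5237349⁻¹ mod 23210363:
23210363 = 4×5237349 + 2260967
5237349 = 2×2260967 + 715415
2260967 = 3×715415 + 114722
715415 = 6×114722 + 27083
114722 = 4×27083 + 6390
27083 = 4×6390 + 1523
6390 = 4×1523 + 298
1523 = 5×298 + 33
298 = 9×33 + 1
33 = 33×1 + 0
Back-substitute:
1 = 298 − 9·33
1 = −9·1523 + 46·298
1 = 46·6390 − 193·1523
1 = −193·27083 + 818·6390
1 = 818·114722 − 3465·27083
1 = −3465·715415 + 21608·114722
1 = 21608·2260967 − 68289·715415
1 = −68289·5237349 + 158186·2260967
1 = 158186·23210363 − 701033·5237349
So 5237349·(-701033) ≡ 1 (mod 23210363), i.e. 5237349⁻¹ ≡ 22509330.
Then x ≡ 22509330·17301795 ≡ 2980127 (mod 23210363); the smallest non-negative solution is x = 2980127.

2980127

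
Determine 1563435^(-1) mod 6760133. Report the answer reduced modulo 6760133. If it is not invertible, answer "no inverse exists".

3205167

gcd(6760133, 1563435) by repeated division:
6760133 = 4*1563435 + 506393
1563435 = 3*506393 + 44256
506393 = 11*44256 + 19577
44256 = 2*19577 + 5102
19577 = 3*5102 + 4271
5102 = 1*4271 + 831
4271 = 5*831 + 116
831 = 7*116 + 19
116 = 6*19 + 2
19 = 9*2 + 1
2 = 2*1 + 0
The gcd is 1. Working backward:
1 = 19 − 9·2
1 = −9·116 + 55·19
1 = 55·831 − 394·116
1 = −394·4271 + 2025·831
1 = 2025·5102 − 2419·4271
1 = −2419·19577 + 9282·5102
1 = 9282·44256 − 20983·19577
1 = −20983·506393 + 240095·44256
1 = 240095·1563435 − 741268·506393
1 = −741268·6760133 + 3205167·1563435
So 1563435·3205167 ≡ 1 (mod 6760133).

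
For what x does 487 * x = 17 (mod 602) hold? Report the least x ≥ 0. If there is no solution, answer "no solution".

First find gcd(487, 602):
602 = 1·487 + 115
487 = 4·115 + 27
115 = 4·27 + 7
27 = 3·7 + 6
7 = 1·6 + 1
6 = 6·1 + 0
gcd = 1, so a unique solution mod 602 exists.
Back-substitute for the Bézout coefficients:
1 = 7 − 6
1 = −27 + 4·7
1 = 4·115 − 17·27
1 = −17·487 + 72·115
1 = 72·602 − 89·487
So 487·(-89) ≡ 1 (mod 602), giving 487⁻¹ ≡ 513.
x ≡ 487⁻¹·17 ≡ 513·17 ≡ 293 (mod 602).

293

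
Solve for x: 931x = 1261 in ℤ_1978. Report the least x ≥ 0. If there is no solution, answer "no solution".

First find gcd(931, 1978):
1978 = 2×931 + 116
931 = 8×116 + 3
116 = 38×3 + 2
3 = 1×2 + 1
2 = 2×1 + 0
gcd = 1, so a unique solution mod 1978 exists.
Back-substitute for the Bézout coefficients:
1 = 3 − 2
1 = −116 + 39·3
1 = 39·931 − 313·116
1 = −313·1978 + 665·931
So 931·(665) ≡ 1 (mod 1978), giving 931⁻¹ ≡ 665.
x ≡ 931⁻¹·1261 ≡ 665·1261 ≡ 1871 (mod 1978).

1871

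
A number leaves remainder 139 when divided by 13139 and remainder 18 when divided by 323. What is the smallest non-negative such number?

Write x = 139 + 13139·k. Then 13139·k ≡ 18 − 139 ≡ 202 (mod 323).
Need 13139⁻¹ mod 323. Extended Euclid on (323, 219):
323 = 1·219 + 104
219 = 2·104 + 11
104 = 9·11 + 5
11 = 2·5 + 1
5 = 5·1 + 0
Back-substitute:
1 = 11 − 2·5
1 = −2·104 + 19·11
1 = 19·219 − 40·104
1 = −40·323 + 59·219
13139⁻¹ ≡ 59 (mod 323), so k ≡ 59·202 ≡ 290 (mod 323).
x = 139 + 13139·290 = 3810449.

3810449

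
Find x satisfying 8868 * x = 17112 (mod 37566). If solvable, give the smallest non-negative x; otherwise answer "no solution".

3340

First find gcd(8868, 37566):
37566 = 4×8868 + 2094
8868 = 4×2094 + 492
2094 = 4×492 + 126
492 = 3×126 + 114
126 = 1×114 + 12
114 = 9×12 + 6
12 = 2×6 + 0
gcd = 6 and 6 | 17112, so solutions exist. Divide through by 6: 1478x ≡ 2852 (mod 6261).
Now find 1478⁻¹ mod 6261:
6261 = 4×1478 + 349
1478 = 4×349 + 82
349 = 4×82 + 21
82 = 3×21 + 19
21 = 1×19 + 2
19 = 9×2 + 1
2 = 2×1 + 0
Back-substitute:
1 = 19 − 9·2
1 = −9·21 + 10·19
1 = 10·82 − 39·21
1 = −39·349 + 166·82
1 = 166·1478 − 703·349
1 = −703·6261 + 2978·1478
So 1478⁻¹ ≡ 2978 (mod 6261).
Then x ≡ 2978·2852 ≡ 3340 (mod 6261); the smallest non-negative solution is x = 3340.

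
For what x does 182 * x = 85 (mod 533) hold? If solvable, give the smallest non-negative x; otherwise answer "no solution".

no solution

gcd(182, 533):
533 = 2×182 + 169
182 = 1×169 + 13
169 = 13×13 + 0
gcd = 13, but 13 ∤ 85, so the congruence has no solution.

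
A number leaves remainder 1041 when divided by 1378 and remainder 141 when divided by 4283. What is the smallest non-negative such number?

Write x = 1041 + 1378·k. Then 1378·k ≡ 141 − 1041 ≡ 3383 (mod 4283).
Need 1378⁻¹ mod 4283. Extended Euclid on (4283, 1378):
4283 = 3·1378 + 149
1378 = 9·149 + 37
149 = 4·37 + 1
37 = 37·1 + 0
Back-substitute:
1 = 149 − 4·37
1 = −4·1378 + 37·149
1 = 37·4283 − 115·1378
1378⁻¹ ≡ 4168 (mod 4283), so k ≡ 4168·3383 ≡ 708 (mod 4283).
x = 1041 + 1378·708 = 976665.

976665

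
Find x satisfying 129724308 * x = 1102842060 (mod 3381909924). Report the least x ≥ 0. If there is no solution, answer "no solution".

24004228

First find gcd(129724308, 3381909924):
3381909924 = 26×129724308 + 9077916
129724308 = 14×9077916 + 2633484
9077916 = 3×2633484 + 1177464
2633484 = 2×1177464 + 278556
1177464 = 4×278556 + 63240
278556 = 4×63240 + 25596
63240 = 2×25596 + 12048
25596 = 2×12048 + 1500
12048 = 8×1500 + 48
1500 = 31×48 + 12
48 = 4×12 + 0
gcd = 12 and 12 | 1102842060, so solutions exist. Divide through by 12: 10810359x ≡ 91903505 (mod 281825827).
Now find 10810359⁻¹ mod 281825827:
281825827 = 26×10810359 + 756493
10810359 = 14×756493 + 219457
756493 = 3×219457 + 98122
219457 = 2×98122 + 23213
98122 = 4×23213 + 5270
23213 = 4×5270 + 2133
5270 = 2×2133 + 1004
2133 = 2×1004 + 125
1004 = 8×125 + 4
125 = 31×4 + 1
4 = 4×1 + 0
Back-substitute:
1 = 125 − 31·4
1 = −31·1004 + 249·125
1 = 249·2133 − 529·1004
1 = −529·5270 + 1307·2133
1 = 1307·23213 − 5757·5270
1 = −5757·98122 + 24335·23213
1 = 24335·219457 − 54427·98122
1 = −54427·756493 + 187616·219457
1 = 187616·10810359 − 2681051·756493
1 = −2681051·281825827 + 69894942·10810359
So 10810359⁻¹ ≡ 69894942 (mod 281825827).
Then x ≡ 69894942·91903505 ≡ 24004228 (mod 281825827); the smallest non-negative solution is x = 24004228.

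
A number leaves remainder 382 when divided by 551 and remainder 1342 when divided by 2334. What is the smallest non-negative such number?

Write x = 382 + 551·k. Then 551·k ≡ 1342 − 382 ≡ 960 (mod 2334).
Need 551⁻¹ mod 2334. Extended Euclid on (2334, 551):
2334 = 4×551 + 130
551 = 4×130 + 31
130 = 4×31 + 6
31 = 5×6 + 1
6 = 6×1 + 0
Back-substitute:
1 = 31 − 5·6
1 = −5·130 + 21·31
1 = 21·551 − 89·130
1 = −89·2334 + 377·551
551⁻¹ ≡ 377 (mod 2334), so k ≡ 377·960 ≡ 150 (mod 2334).
x = 382 + 551·150 = 83032.

83032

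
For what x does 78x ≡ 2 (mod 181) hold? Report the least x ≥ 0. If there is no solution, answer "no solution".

First find gcd(78, 181):
181 = 2·78 + 25
78 = 3·25 + 3
25 = 8·3 + 1
3 = 3·1 + 0
gcd = 1, so a unique solution mod 181 exists.
Back-substitute for the Bézout coefficients:
1 = 25 − 8·3
1 = −8·78 + 25·25
1 = 25·181 − 58·78
So 78·(-58) ≡ 1 (mod 181), giving 78⁻¹ ≡ 123.
x ≡ 78⁻¹·2 ≡ 123·2 ≡ 65 (mod 181).

65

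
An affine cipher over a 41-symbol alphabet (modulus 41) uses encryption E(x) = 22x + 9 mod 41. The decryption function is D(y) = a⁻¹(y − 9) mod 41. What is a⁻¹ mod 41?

Apply the Euclidean algorithm to 41 and 22:
41 = 1·22 + 19
22 = 1·19 + 3
19 = 6·3 + 1
3 = 3·1 + 0
The gcd is 1. Working backward:
1 = 19 − 6·3
1 = −6·22 + 7·19
1 = 7·41 − 13·22
Hence 22⁻¹ ≡ -13 ≡ 28 (mod 41).

28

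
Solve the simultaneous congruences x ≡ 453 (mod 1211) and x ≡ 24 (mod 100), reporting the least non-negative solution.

Write x = 453 + 1211·k. Then 1211·k ≡ 24 − 453 ≡ 71 (mod 100).
Need 1211⁻¹ mod 100. Extended Euclid on (100, 11):
100 = 9*11 + 1
11 = 11*1 + 0
Back-substitute:
1 = 100 − 9·11
1211⁻¹ ≡ 91 (mod 100), so k ≡ 91·71 ≡ 61 (mod 100).
x = 453 + 1211·61 = 74324.

74324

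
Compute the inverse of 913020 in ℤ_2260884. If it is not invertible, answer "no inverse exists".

Euclidean algorithm on 2260884, 913020:
2260884 = 2×913020 + 434844
913020 = 2×434844 + 43332
434844 = 10×43332 + 1524
43332 = 28×1524 + 660
1524 = 2×660 + 204
660 = 3×204 + 48
204 = 4×48 + 12
48 = 4×12 + 0
gcd(913020, 2260884) = 12 ≠ 1, so 913020 has no multiplicative inverse modulo 2260884.

no inverse exists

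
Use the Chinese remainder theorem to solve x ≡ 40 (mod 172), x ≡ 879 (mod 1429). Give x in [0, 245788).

145208

Write x = 40 + 172·k. Then 172·k ≡ 879 − 40 ≡ 839 (mod 1429).
Need 172⁻¹ mod 1429. Extended Euclid on (1429, 172):
1429 = 8×172 + 53
172 = 3×53 + 13
53 = 4×13 + 1
13 = 13×1 + 0
Back-substitute:
1 = 53 − 4·13
1 = −4·172 + 13·53
1 = 13·1429 − 108·172
172⁻¹ ≡ 1321 (mod 1429), so k ≡ 1321·839 ≡ 844 (mod 1429).
x = 40 + 172·844 = 145208.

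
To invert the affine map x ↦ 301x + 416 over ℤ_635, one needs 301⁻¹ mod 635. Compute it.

481

Run Euclid on (635, 301):
635 = 2×301 + 33
301 = 9×33 + 4
33 = 8×4 + 1
4 = 4×1 + 0
gcd = 1, so the inverse exists. Back-substitute:
1 = 33 − 8·4
1 = −8·301 + 73·33
1 = 73·635 − 154·301
So 301·(-154) ≡ 1 (mod 635), and -154 ≡ 481 (mod 635).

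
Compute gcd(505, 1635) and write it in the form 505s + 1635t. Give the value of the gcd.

Apply Euclid's algorithm to 1635 and 505:
1635 = 3×505 + 120
505 = 4×120 + 25
120 = 4×25 + 20
25 = 1×20 + 5
20 = 4×5 + 0
gcd(505, 1635) = 5.
Express as a combination:
5 = 25 − 20
5 = −120 + 5·25
5 = 5·505 − 21·120
5 = −21·1635 + 68·505
So 5 = (-21)·1635 + (68)·505.

5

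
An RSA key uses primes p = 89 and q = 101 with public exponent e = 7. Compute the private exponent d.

φ(n) = (p−1)(q−1) = 88·100 = 8800.
Need d with 7·d ≡ 1 (mod 8800). Apply the extended Euclidean algorithm:
8800 = 1257·7 + 1
7 = 7·1 + 0
Back-substitute:
1 = 8800 − 1257·7
So 7·(-1257) ≡ 1 (mod 8800), hence d ≡ -1257 ≡ 7543 (mod 8800).

7543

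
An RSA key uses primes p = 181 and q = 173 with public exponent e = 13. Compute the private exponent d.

φ(n) = (p−1)(q−1) = 180·172 = 30960.
Need d with 13·d ≡ 1 (mod 30960). Apply the extended Euclidean algorithm:
30960 = 2381·13 + 7
13 = 1·7 + 6
7 = 1·6 + 1
6 = 6·1 + 0
Back-substitute:
1 = 7 − 6
1 = −13 + 2·7
1 = 2·30960 − 4763·13
So 13·(-4763) ≡ 1 (mod 30960), hence d ≡ -4763 ≡ 26197 (mod 30960).

26197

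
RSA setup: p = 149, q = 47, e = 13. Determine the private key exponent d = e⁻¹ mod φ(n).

φ(n) = (p−1)(q−1) = 148·46 = 6808.
Need d with 13·d ≡ 1 (mod 6808). Apply the extended Euclidean algorithm:
6808 = 523*13 + 9
13 = 1*9 + 4
9 = 2*4 + 1
4 = 4*1 + 0
Back-substitute:
1 = 9 − 2·4
1 = −2·13 + 3·9
1 = 3·6808 − 1571·13
So 13·(-1571) ≡ 1 (mod 6808), hence d ≡ -1571 ≡ 5237 (mod 6808).

5237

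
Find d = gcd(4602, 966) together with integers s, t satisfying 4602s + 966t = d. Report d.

6

Euclidean algorithm:
4602 = 4·966 + 738
966 = 1·738 + 228
738 = 3·228 + 54
228 = 4·54 + 12
54 = 4·12 + 6
12 = 2·6 + 0
gcd(4602, 966) = 6.
Express as a combination:
6 = 54 − 4·12
6 = −4·228 + 17·54
6 = 17·738 − 55·228
6 = −55·966 + 72·738
6 = 72·4602 − 343·966
So 6 = (72)·4602 + (-343)·966.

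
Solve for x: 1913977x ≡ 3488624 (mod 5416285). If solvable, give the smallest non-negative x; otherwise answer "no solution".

3083552

First find gcd(1913977, 5416285):
5416285 = 2·1913977 + 1588331
1913977 = 1·1588331 + 325646
1588331 = 4·325646 + 285747
325646 = 1·285747 + 39899
285747 = 7·39899 + 6454
39899 = 6·6454 + 1175
6454 = 5·1175 + 579
1175 = 2·579 + 17
579 = 34·17 + 1
17 = 17·1 + 0
gcd = 1, so a unique solution mod 5416285 exists.
Back-substitute for the Bézout coefficients:
1 = 579 − 34·17
1 = −34·1175 + 69·579
1 = 69·6454 − 379·1175
1 = −379·39899 + 2343·6454
1 = 2343·285747 − 16780·39899
1 = −16780·325646 + 19123·285747
1 = 19123·1588331 − 93272·325646
1 = −93272·1913977 + 112395·1588331
1 = 112395·5416285 − 318062·1913977
So 1913977·(-318062) ≡ 1 (mod 5416285), giving 1913977⁻¹ ≡ 5098223.
x ≡ 1913977⁻¹·3488624 ≡ 5098223·3488624 ≡ 3083552 (mod 5416285).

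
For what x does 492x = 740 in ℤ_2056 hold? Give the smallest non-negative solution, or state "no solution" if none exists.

First find gcd(492, 2056):
2056 = 4×492 + 88
492 = 5×88 + 52
88 = 1×52 + 36
52 = 1×36 + 16
36 = 2×16 + 4
16 = 4×4 + 0
gcd = 4 and 4 | 740, so solutions exist. Divide through by 4: 123x ≡ 185 (mod 514).
Now find 123⁻¹ mod 514:
514 = 4·123 + 22
123 = 5·22 + 13
22 = 1·13 + 9
13 = 1·9 + 4
9 = 2·4 + 1
4 = 4·1 + 0
Back-substitute:
1 = 9 − 2·4
1 = −2·13 + 3·9
1 = 3·22 − 5·13
1 = −5·123 + 28·22
1 = 28·514 − 117·123
So 123·(-117) ≡ 1 (mod 514), i.e. 123⁻¹ ≡ 397.
Then x ≡ 397·185 ≡ 457 (mod 514); the smallest non-negative solution is x = 457.

457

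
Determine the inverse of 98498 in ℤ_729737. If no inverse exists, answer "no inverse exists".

137586

gcd(729737, 98498) by repeated division:
729737 = 7×98498 + 40251
98498 = 2×40251 + 17996
40251 = 2×17996 + 4259
17996 = 4×4259 + 960
4259 = 4×960 + 419
960 = 2×419 + 122
419 = 3×122 + 53
122 = 2×53 + 16
53 = 3×16 + 5
16 = 3×5 + 1
5 = 5×1 + 0
The gcd is 1. Working backward:
1 = 16 − 3·5
1 = −3·53 + 10·16
1 = 10·122 − 23·53
1 = −23·419 + 79·122
1 = 79·960 − 181·419
1 = −181·4259 + 803·960
1 = 803·17996 − 3393·4259
1 = −3393·40251 + 7589·17996
1 = 7589·98498 − 18571·40251
1 = −18571·729737 + 137586·98498
So 98498·137586 ≡ 1 (mod 729737).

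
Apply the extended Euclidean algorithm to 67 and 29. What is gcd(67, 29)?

1

Apply Euclid's algorithm to 67 and 29:
67 = 2*29 + 9
29 = 3*9 + 2
9 = 4*2 + 1
2 = 2*1 + 0
gcd(67, 29) = 1.
Back-substituting:
1 = 9 − 4·2
1 = −4·29 + 13·9
1 = 13·67 − 30·29
So 1 = (13)·67 + (-30)·29.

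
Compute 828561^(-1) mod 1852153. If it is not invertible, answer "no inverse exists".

Run Euclid on (1852153, 828561):
1852153 = 2·828561 + 195031
828561 = 4·195031 + 48437
195031 = 4·48437 + 1283
48437 = 37·1283 + 966
1283 = 1·966 + 317
966 = 3·317 + 15
317 = 21·15 + 2
15 = 7·2 + 1
2 = 2·1 + 0
The gcd is 1. Working backward:
1 = 15 − 7·2
1 = −7·317 + 148·15
1 = 148·966 − 451·317
1 = −451·1283 + 599·966
1 = 599·48437 − 22614·1283
1 = −22614·195031 + 91055·48437
1 = 91055·828561 − 386834·195031
1 = −386834·1852153 + 864723·828561
So 828561·864723 ≡ 1 (mod 1852153).

864723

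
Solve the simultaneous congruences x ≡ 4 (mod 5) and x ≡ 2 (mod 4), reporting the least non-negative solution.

Write x = 4 + 5·k. Then 5·k ≡ 2 − 4 ≡ 2 (mod 4).
Need 5⁻¹ mod 4. Extended Euclid on (4, 1):
4 = 4×1 + 0
5⁻¹ ≡ 1 (mod 4), so k ≡ 1·2 ≡ 2 (mod 4).
x = 4 + 5·2 = 14.

14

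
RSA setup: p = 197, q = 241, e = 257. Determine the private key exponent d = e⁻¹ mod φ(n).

10433

φ(n) = (p−1)(q−1) = 196·240 = 47040.
Need d with 257·d ≡ 1 (mod 47040). Apply the extended Euclidean algorithm:
47040 = 183*257 + 9
257 = 28*9 + 5
9 = 1*5 + 4
5 = 1*4 + 1
4 = 4*1 + 0
Back-substitute:
1 = 5 − 4
1 = −9 + 2·5
1 = 2·257 − 57·9
1 = −57·47040 + 10433·257
So 257·10433 ≡ 1 (mod 47040), hence d = 10433.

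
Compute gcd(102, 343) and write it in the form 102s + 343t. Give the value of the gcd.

1

Euclidean algorithm:
343 = 3×102 + 37
102 = 2×37 + 28
37 = 1×28 + 9
28 = 3×9 + 1
9 = 9×1 + 0
gcd(102, 343) = 1.
Express as a combination:
1 = 28 − 3·9
1 = −3·37 + 4·28
1 = 4·102 − 11·37
1 = −11·343 + 37·102
So 1 = (-11)·343 + (37)·102.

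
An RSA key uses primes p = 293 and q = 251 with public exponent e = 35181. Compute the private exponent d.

φ(n) = (p−1)(q−1) = 292·250 = 73000.
Need d with 35181·d ≡ 1 (mod 73000). Apply the extended Euclidean algorithm:
73000 = 2×35181 + 2638
35181 = 13×2638 + 887
2638 = 2×887 + 864
887 = 1×864 + 23
864 = 37×23 + 13
23 = 1×13 + 10
13 = 1×10 + 3
10 = 3×3 + 1
3 = 3×1 + 0
Back-substitute:
1 = 10 − 3·3
1 = −3·13 + 4·10
1 = 4·23 − 7·13
1 = −7·864 + 263·23
1 = 263·887 − 270·864
1 = −270·2638 + 803·887
1 = 803·35181 − 10709·2638
1 = −10709·73000 + 22221·35181
So 35181·22221 ≡ 1 (mod 73000), hence d = 22221.

22221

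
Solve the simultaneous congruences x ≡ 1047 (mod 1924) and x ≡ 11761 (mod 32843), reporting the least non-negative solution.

25957731

Write x = 1047 + 1924·k. Then 1924·k ≡ 11761 − 1047 ≡ 10714 (mod 32843).
Need 1924⁻¹ mod 32843. Extended Euclid on (32843, 1924):
32843 = 17×1924 + 135
1924 = 14×135 + 34
135 = 3×34 + 33
34 = 1×33 + 1
33 = 33×1 + 0
Back-substitute:
1 = 34 − 33
1 = −135 + 4·34
1 = 4·1924 − 57·135
1 = −57·32843 + 973·1924
1924⁻¹ ≡ 973 (mod 32843), so k ≡ 973·10714 ≡ 13491 (mod 32843).
x = 1047 + 1924·13491 = 25957731.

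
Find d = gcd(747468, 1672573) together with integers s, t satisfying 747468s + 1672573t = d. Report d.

Euclidean algorithm:
1672573 = 2×747468 + 177637
747468 = 4×177637 + 36920
177637 = 4×36920 + 29957
36920 = 1×29957 + 6963
29957 = 4×6963 + 2105
6963 = 3×2105 + 648
2105 = 3×648 + 161
648 = 4×161 + 4
161 = 40×4 + 1
4 = 4×1 + 0
gcd(747468, 1672573) = 1.
Working backward:
1 = 161 − 40·4
1 = −40·648 + 161·161
1 = 161·2105 − 523·648
1 = −523·6963 + 1730·2105
1 = 1730·29957 − 7443·6963
1 = −7443·36920 + 9173·29957
1 = 9173·177637 − 44135·36920
1 = −44135·747468 + 185713·177637
1 = 185713·1672573 − 415561·747468
So 1 = (185713)·1672573 + (-415561)·747468.

1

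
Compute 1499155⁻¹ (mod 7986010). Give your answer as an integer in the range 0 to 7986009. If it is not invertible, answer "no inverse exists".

Compute gcd(1499155, 7986010):
7986010 = 5·1499155 + 490235
1499155 = 3·490235 + 28450
490235 = 17·28450 + 6585
28450 = 4·6585 + 2110
6585 = 3·2110 + 255
2110 = 8·255 + 70
255 = 3·70 + 45
70 = 1·45 + 25
45 = 1·25 + 20
25 = 1·20 + 5
20 = 4·5 + 0
gcd(1499155, 7986010) = 5 ≠ 1, so 1499155 has no multiplicative inverse modulo 7986010.

no inverse exists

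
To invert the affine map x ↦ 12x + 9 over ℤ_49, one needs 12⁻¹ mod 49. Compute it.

45

Run Euclid on (49, 12):
49 = 4*12 + 1
12 = 12*1 + 0
Since gcd(12, 49) = 1, back-substitute to write 1 as a combination:
1 = 49 − 4·12
So 12·(-4) ≡ 1 (mod 49), and -4 ≡ 45 (mod 49).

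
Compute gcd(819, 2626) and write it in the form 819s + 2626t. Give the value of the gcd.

Euclidean algorithm:
2626 = 3×819 + 169
819 = 4×169 + 143
169 = 1×143 + 26
143 = 5×26 + 13
26 = 2×13 + 0
gcd(819, 2626) = 13.
Back-substituting:
13 = 143 − 5·26
13 = −5·169 + 6·143
13 = 6·819 − 29·169
13 = −29·2626 + 93·819
So 13 = (-29)·2626 + (93)·819.

13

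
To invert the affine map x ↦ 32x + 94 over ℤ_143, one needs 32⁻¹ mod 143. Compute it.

Extended Euclidean algorithm:
143 = 4*32 + 15
32 = 2*15 + 2
15 = 7*2 + 1
2 = 2*1 + 0
Since gcd(32, 143) = 1, back-substitute to write 1 as a combination:
1 = 15 − 7·2
1 = −7·32 + 15·15
1 = 15·143 − 67·32
Thus 32·(-67) ≡ 1 (mod 143); reducing, -67 mod 143 = 76.

76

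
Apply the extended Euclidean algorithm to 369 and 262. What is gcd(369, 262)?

Euclidean algorithm:
369 = 1*262 + 107
262 = 2*107 + 48
107 = 2*48 + 11
48 = 4*11 + 4
11 = 2*4 + 3
4 = 1*3 + 1
3 = 3*1 + 0
gcd(369, 262) = 1.
Express as a combination:
1 = 4 − 3
1 = −11 + 3·4
1 = 3·48 − 13·11
1 = −13·107 + 29·48
1 = 29·262 − 71·107
1 = −71·369 + 100·262
So 1 = (-71)·369 + (100)·262.

1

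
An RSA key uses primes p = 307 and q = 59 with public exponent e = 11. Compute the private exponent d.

3227

φ(n) = (p−1)(q−1) = 306·58 = 17748.
Need d with 11·d ≡ 1 (mod 17748). Apply the extended Euclidean algorithm:
17748 = 1613×11 + 5
11 = 2×5 + 1
5 = 5×1 + 0
Back-substitute:
1 = 11 − 2·5
1 = −2·17748 + 3227·11
So 11·3227 ≡ 1 (mod 17748), hence d = 3227.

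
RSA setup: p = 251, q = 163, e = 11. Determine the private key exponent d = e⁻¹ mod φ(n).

22091

φ(n) = (p−1)(q−1) = 250·162 = 40500.
Need d with 11·d ≡ 1 (mod 40500). Apply the extended Euclidean algorithm:
40500 = 3681·11 + 9
11 = 1·9 + 2
9 = 4·2 + 1
2 = 2·1 + 0
Back-substitute:
1 = 9 − 4·2
1 = −4·11 + 5·9
1 = 5·40500 − 18409·11
So 11·(-18409) ≡ 1 (mod 40500), hence d ≡ -18409 ≡ 22091 (mod 40500).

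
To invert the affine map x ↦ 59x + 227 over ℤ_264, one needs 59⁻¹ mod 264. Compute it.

179

Run Euclid on (264, 59):
264 = 4×59 + 28
59 = 2×28 + 3
28 = 9×3 + 1
3 = 3×1 + 0
gcd = 1, so the inverse exists. Back-substitute:
1 = 28 − 9·3
1 = −9·59 + 19·28
1 = 19·264 − 85·59
Hence 59⁻¹ ≡ -85 ≡ 179 (mod 264).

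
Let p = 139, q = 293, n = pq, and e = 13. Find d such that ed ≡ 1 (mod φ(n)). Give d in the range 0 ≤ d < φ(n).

30997

φ(n) = (p−1)(q−1) = 138·292 = 40296.
Need d with 13·d ≡ 1 (mod 40296). Apply the extended Euclidean algorithm:
40296 = 3099·13 + 9
13 = 1·9 + 4
9 = 2·4 + 1
4 = 4·1 + 0
Back-substitute:
1 = 9 − 2·4
1 = −2·13 + 3·9
1 = 3·40296 − 9299·13
So 13·(-9299) ≡ 1 (mod 40296), hence d ≡ -9299 ≡ 30997 (mod 40296).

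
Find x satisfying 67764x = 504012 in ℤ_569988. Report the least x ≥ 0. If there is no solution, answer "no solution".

34309

First find gcd(67764, 569988):
569988 = 8·67764 + 27876
67764 = 2·27876 + 12012
27876 = 2·12012 + 3852
12012 = 3·3852 + 456
3852 = 8·456 + 204
456 = 2·204 + 48
204 = 4·48 + 12
48 = 4·12 + 0
gcd = 12 and 12 | 504012, so solutions exist. Divide through by 12: 5647x ≡ 42001 (mod 47499).
Now find 5647⁻¹ mod 47499:
47499 = 8*5647 + 2323
5647 = 2*2323 + 1001
2323 = 2*1001 + 321
1001 = 3*321 + 38
321 = 8*38 + 17
38 = 2*17 + 4
17 = 4*4 + 1
4 = 4*1 + 0
Back-substitute:
1 = 17 − 4·4
1 = −4·38 + 9·17
1 = 9·321 − 76·38
1 = −76·1001 + 237·321
1 = 237·2323 − 550·1001
1 = −550·5647 + 1337·2323
1 = 1337·47499 − 11246·5647
So 5647·(-11246) ≡ 1 (mod 47499), i.e. 5647⁻¹ ≡ 36253.
Then x ≡ 36253·42001 ≡ 34309 (mod 47499); the smallest non-negative solution is x = 34309.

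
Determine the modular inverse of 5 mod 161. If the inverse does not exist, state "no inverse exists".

129

Apply the Euclidean algorithm to 161 and 5:
161 = 32·5 + 1
5 = 5·1 + 0
The gcd is 1. Working backward:
1 = 161 − 32·5
Thus 5·(-32) ≡ 1 (mod 161); reducing, -32 mod 161 = 129.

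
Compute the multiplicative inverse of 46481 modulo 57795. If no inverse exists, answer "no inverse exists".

44396

Run Euclid on (57795, 46481):
57795 = 1×46481 + 11314
46481 = 4×11314 + 1225
11314 = 9×1225 + 289
1225 = 4×289 + 69
289 = 4×69 + 13
69 = 5×13 + 4
13 = 3×4 + 1
4 = 4×1 + 0
Since gcd(46481, 57795) = 1, back-substitute to write 1 as a combination:
1 = 13 − 3·4
1 = −3·69 + 16·13
1 = 16·289 − 67·69
1 = −67·1225 + 284·289
1 = 284·11314 − 2623·1225
1 = −2623·46481 + 10776·11314
1 = 10776·57795 − 13399·46481
Hence 46481⁻¹ ≡ -13399 ≡ 44396 (mod 57795).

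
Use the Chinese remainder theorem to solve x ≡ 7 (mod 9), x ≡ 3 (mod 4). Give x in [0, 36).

7

Write x = 7 + 9·k. Then 9·k ≡ 3 − 7 ≡ 0 (mod 4).
Need 9⁻¹ mod 4. Extended Euclid on (4, 1):
4 = 4·1 + 0
9⁻¹ ≡ 1 (mod 4), so k ≡ 1·0 ≡ 0 (mod 4).
x = 7 + 9·0 = 7.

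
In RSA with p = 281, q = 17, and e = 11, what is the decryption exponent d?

2851

φ(n) = (p−1)(q−1) = 280·16 = 4480.
Need d with 11·d ≡ 1 (mod 4480). Apply the extended Euclidean algorithm:
4480 = 407×11 + 3
11 = 3×3 + 2
3 = 1×2 + 1
2 = 2×1 + 0
Back-substitute:
1 = 3 − 2
1 = −11 + 4·3
1 = 4·4480 − 1629·11
So 11·(-1629) ≡ 1 (mod 4480), hence d ≡ -1629 ≡ 2851 (mod 4480).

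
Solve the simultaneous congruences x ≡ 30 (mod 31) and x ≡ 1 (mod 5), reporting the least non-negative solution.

Write x = 30 + 31·k. Then 31·k ≡ 1 − 30 ≡ 1 (mod 5).
Need 31⁻¹ mod 5. Extended Euclid on (5, 1):
5 = 5*1 + 0
31⁻¹ ≡ 1 (mod 5), so k ≡ 1·1 ≡ 1 (mod 5).
x = 30 + 31·1 = 61.

61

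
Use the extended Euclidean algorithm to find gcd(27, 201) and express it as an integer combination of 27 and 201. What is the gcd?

Apply Euclid's algorithm to 201 and 27:
201 = 7·27 + 12
27 = 2·12 + 3
12 = 4·3 + 0
gcd(27, 201) = 3.
Working backward:
3 = 27 − 2·12
3 = −2·201 + 15·27
So 3 = (-2)·201 + (15)·27.

3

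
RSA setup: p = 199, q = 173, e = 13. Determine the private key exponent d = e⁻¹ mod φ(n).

26197

φ(n) = (p−1)(q−1) = 198·172 = 34056.
Need d with 13·d ≡ 1 (mod 34056). Apply the extended Euclidean algorithm:
34056 = 2619·13 + 9
13 = 1·9 + 4
9 = 2·4 + 1
4 = 4·1 + 0
Back-substitute:
1 = 9 − 2·4
1 = −2·13 + 3·9
1 = 3·34056 − 7859·13
So 13·(-7859) ≡ 1 (mod 34056), hence d ≡ -7859 ≡ 26197 (mod 34056).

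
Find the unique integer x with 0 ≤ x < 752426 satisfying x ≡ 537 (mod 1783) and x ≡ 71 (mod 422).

688775

Write x = 537 + 1783·k. Then 1783·k ≡ 71 − 537 ≡ 378 (mod 422).
Need 1783⁻¹ mod 422. Extended Euclid on (422, 95):
422 = 4×95 + 42
95 = 2×42 + 11
42 = 3×11 + 9
11 = 1×9 + 2
9 = 4×2 + 1
2 = 2×1 + 0
Back-substitute:
1 = 9 − 4·2
1 = −4·11 + 5·9
1 = 5·42 − 19·11
1 = −19·95 + 43·42
1 = 43·422 − 191·95
1783⁻¹ ≡ 231 (mod 422), so k ≡ 231·378 ≡ 386 (mod 422).
x = 537 + 1783·386 = 688775.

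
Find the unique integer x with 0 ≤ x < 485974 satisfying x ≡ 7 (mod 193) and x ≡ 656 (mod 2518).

197060

Write x = 7 + 193·k. Then 193·k ≡ 656 − 7 ≡ 649 (mod 2518).
Need 193⁻¹ mod 2518. Extended Euclid on (2518, 193):
2518 = 13*193 + 9
193 = 21*9 + 4
9 = 2*4 + 1
4 = 4*1 + 0
Back-substitute:
1 = 9 − 2·4
1 = −2·193 + 43·9
1 = 43·2518 − 561·193
193⁻¹ ≡ 1957 (mod 2518), so k ≡ 1957·649 ≡ 1021 (mod 2518).
x = 7 + 193·1021 = 197060.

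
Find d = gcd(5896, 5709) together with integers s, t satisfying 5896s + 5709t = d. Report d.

Euclidean algorithm:
5896 = 1·5709 + 187
5709 = 30·187 + 99
187 = 1·99 + 88
99 = 1·88 + 11
88 = 8·11 + 0
gcd(5896, 5709) = 11.
Express as a combination:
11 = 99 − 88
11 = −187 + 2·99
11 = 2·5709 − 61·187
11 = −61·5896 + 63·5709
So 11 = (-61)·5896 + (63)·5709.

11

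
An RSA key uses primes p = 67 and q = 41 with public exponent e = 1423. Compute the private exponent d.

φ(n) = (p−1)(q−1) = 66·40 = 2640.
Need d with 1423·d ≡ 1 (mod 2640). Apply the extended Euclidean algorithm:
2640 = 1·1423 + 1217
1423 = 1·1217 + 206
1217 = 5·206 + 187
206 = 1·187 + 19
187 = 9·19 + 16
19 = 1·16 + 3
16 = 5·3 + 1
3 = 3·1 + 0
Back-substitute:
1 = 16 − 5·3
1 = −5·19 + 6·16
1 = 6·187 − 59·19
1 = −59·206 + 65·187
1 = 65·1217 − 384·206
1 = −384·1423 + 449·1217
1 = 449·2640 − 833·1423
So 1423·(-833) ≡ 1 (mod 2640), hence d ≡ -833 ≡ 1807 (mod 2640).

1807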